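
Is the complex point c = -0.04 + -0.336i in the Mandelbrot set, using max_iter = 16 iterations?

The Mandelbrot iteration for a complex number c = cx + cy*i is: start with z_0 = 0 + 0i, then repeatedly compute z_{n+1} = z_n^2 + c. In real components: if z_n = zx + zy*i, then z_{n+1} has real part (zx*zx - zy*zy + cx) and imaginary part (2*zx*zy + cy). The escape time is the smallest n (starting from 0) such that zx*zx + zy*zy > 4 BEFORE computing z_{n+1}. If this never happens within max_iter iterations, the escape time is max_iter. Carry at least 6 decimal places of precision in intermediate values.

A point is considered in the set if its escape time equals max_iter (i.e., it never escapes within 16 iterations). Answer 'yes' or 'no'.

z_0 = 0 + 0i, c = -0.0400 + -0.3360i
Iter 1: z = -0.0400 + -0.3360i, |z|^2 = 0.1145
Iter 2: z = -0.1513 + -0.3091i, |z|^2 = 0.1184
Iter 3: z = -0.1127 + -0.2425i, |z|^2 = 0.0715
Iter 4: z = -0.0861 + -0.2814i, |z|^2 = 0.0866
Iter 5: z = -0.1118 + -0.2876i, |z|^2 = 0.0952
Iter 6: z = -0.1102 + -0.2717i, |z|^2 = 0.0860
Iter 7: z = -0.1017 + -0.2761i, |z|^2 = 0.0866
Iter 8: z = -0.1059 + -0.2798i, |z|^2 = 0.0895
Iter 9: z = -0.1071 + -0.2767i, |z|^2 = 0.0881
Iter 10: z = -0.1051 + -0.2767i, |z|^2 = 0.0876
Iter 11: z = -0.1055 + -0.2778i, |z|^2 = 0.0883
Iter 12: z = -0.1061 + -0.2774i, |z|^2 = 0.0882
Iter 13: z = -0.1057 + -0.2772i, |z|^2 = 0.0880
Iter 14: z = -0.1057 + -0.2774i, |z|^2 = 0.0881
Iter 15: z = -0.1058 + -0.2774i, |z|^2 = 0.0881
Did not escape in 16 iterations → in set

Answer: yes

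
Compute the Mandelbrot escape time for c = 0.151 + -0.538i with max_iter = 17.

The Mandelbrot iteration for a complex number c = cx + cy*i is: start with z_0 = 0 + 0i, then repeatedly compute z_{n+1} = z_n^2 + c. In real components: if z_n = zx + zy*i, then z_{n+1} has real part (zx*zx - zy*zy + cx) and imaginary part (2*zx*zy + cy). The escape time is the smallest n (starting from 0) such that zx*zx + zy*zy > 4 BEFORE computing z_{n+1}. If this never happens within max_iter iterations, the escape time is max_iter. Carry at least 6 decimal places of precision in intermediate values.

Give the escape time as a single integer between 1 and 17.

z_0 = 0 + 0i, c = 0.1510 + -0.5380i
Iter 1: z = 0.1510 + -0.5380i, |z|^2 = 0.3122
Iter 2: z = -0.1156 + -0.7005i, |z|^2 = 0.5040
Iter 3: z = -0.3263 + -0.3760i, |z|^2 = 0.2478
Iter 4: z = 0.1161 + -0.2926i, |z|^2 = 0.0991
Iter 5: z = 0.0788 + -0.6059i, |z|^2 = 0.3734
Iter 6: z = -0.2100 + -0.6336i, |z|^2 = 0.4455
Iter 7: z = -0.2063 + -0.2720i, |z|^2 = 0.1165
Iter 8: z = 0.1196 + -0.4258i, |z|^2 = 0.1956
Iter 9: z = -0.0160 + -0.6398i, |z|^2 = 0.4097
Iter 10: z = -0.2581 + -0.5175i, |z|^2 = 0.3345
Iter 11: z = -0.0502 + -0.2708i, |z|^2 = 0.0759
Iter 12: z = 0.0802 + -0.5108i, |z|^2 = 0.2674
Iter 13: z = -0.1035 + -0.6199i, |z|^2 = 0.3950
Iter 14: z = -0.2226 + -0.4097i, |z|^2 = 0.2174
Iter 15: z = 0.0327 + -0.3556i, |z|^2 = 0.1275
Iter 16: z = 0.0256 + -0.5613i, |z|^2 = 0.3157

Answer: 17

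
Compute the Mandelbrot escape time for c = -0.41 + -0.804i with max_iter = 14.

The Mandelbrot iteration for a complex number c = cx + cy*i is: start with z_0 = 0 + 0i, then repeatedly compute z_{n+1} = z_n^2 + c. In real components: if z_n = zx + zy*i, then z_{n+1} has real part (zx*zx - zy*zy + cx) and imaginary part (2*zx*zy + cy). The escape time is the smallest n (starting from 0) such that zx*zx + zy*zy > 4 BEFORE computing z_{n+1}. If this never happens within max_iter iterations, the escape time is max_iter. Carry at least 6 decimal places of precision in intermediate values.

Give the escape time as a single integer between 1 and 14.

z_0 = 0 + 0i, c = -0.4100 + -0.8040i
Iter 1: z = -0.4100 + -0.8040i, |z|^2 = 0.8145
Iter 2: z = -0.8883 + -0.1447i, |z|^2 = 0.8100
Iter 3: z = 0.3582 + -0.5469i, |z|^2 = 0.4274
Iter 4: z = -0.5808 + -1.1957i, |z|^2 = 1.7671
Iter 5: z = -1.5025 + 0.5850i, |z|^2 = 2.5996
Iter 6: z = 1.5052 + -2.5619i, |z|^2 = 8.8289
Escaped at iteration 6

Answer: 6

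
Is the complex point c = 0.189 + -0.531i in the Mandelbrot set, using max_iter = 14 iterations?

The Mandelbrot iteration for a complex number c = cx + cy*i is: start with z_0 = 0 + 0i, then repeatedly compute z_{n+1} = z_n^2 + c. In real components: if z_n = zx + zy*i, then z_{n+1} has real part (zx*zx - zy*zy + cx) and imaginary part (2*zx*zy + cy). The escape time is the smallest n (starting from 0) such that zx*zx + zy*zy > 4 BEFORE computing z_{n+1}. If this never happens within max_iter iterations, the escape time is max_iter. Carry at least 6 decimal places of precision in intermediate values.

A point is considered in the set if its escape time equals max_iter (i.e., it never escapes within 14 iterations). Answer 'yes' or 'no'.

Answer: yes

Derivation:
z_0 = 0 + 0i, c = 0.1890 + -0.5310i
Iter 1: z = 0.1890 + -0.5310i, |z|^2 = 0.3177
Iter 2: z = -0.0572 + -0.7317i, |z|^2 = 0.5387
Iter 3: z = -0.3431 + -0.4472i, |z|^2 = 0.3178
Iter 4: z = 0.1067 + -0.2241i, |z|^2 = 0.0616
Iter 5: z = 0.1502 + -0.5788i, |z|^2 = 0.3576
Iter 6: z = -0.1235 + -0.7049i, |z|^2 = 0.5121
Iter 7: z = -0.2926 + -0.3569i, |z|^2 = 0.2130
Iter 8: z = 0.1472 + -0.3222i, |z|^2 = 0.1255
Iter 9: z = 0.1069 + -0.6258i, |z|^2 = 0.4031
Iter 10: z = -0.1913 + -0.6648i, |z|^2 = 0.4785
Iter 11: z = -0.2164 + -0.2767i, |z|^2 = 0.1234
Iter 12: z = 0.1593 + -0.4113i, |z|^2 = 0.1945
Iter 13: z = 0.0452 + -0.6620i, |z|^2 = 0.4403
Did not escape in 14 iterations → in set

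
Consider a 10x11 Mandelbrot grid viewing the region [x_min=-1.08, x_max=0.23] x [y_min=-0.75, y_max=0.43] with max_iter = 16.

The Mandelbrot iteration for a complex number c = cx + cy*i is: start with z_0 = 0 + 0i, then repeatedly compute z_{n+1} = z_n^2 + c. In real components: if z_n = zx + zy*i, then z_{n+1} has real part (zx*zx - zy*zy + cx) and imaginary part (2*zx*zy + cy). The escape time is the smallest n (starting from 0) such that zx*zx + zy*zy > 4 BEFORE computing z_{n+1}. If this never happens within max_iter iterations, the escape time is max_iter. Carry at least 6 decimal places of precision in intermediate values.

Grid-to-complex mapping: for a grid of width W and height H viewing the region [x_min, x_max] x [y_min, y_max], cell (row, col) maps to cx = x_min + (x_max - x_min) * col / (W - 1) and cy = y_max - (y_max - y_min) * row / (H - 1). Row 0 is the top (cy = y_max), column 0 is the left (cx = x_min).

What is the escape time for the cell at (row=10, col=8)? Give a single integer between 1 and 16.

z_0 = 0 + 0i, c = 0.0844 + -0.7500i
Iter 1: z = 0.0844 + -0.7500i, |z|^2 = 0.5696
Iter 2: z = -0.4709 + -0.8767i, |z|^2 = 0.9903
Iter 3: z = -0.4623 + 0.0757i, |z|^2 = 0.2195
Iter 4: z = 0.2925 + -0.8200i, |z|^2 = 0.7579
Iter 5: z = -0.5024 + -1.2296i, |z|^2 = 1.7644
Iter 6: z = -1.1752 + 0.4855i, |z|^2 = 1.6167
Iter 7: z = 1.2297 + -1.8911i, |z|^2 = 5.0885
Escaped at iteration 7

Answer: 7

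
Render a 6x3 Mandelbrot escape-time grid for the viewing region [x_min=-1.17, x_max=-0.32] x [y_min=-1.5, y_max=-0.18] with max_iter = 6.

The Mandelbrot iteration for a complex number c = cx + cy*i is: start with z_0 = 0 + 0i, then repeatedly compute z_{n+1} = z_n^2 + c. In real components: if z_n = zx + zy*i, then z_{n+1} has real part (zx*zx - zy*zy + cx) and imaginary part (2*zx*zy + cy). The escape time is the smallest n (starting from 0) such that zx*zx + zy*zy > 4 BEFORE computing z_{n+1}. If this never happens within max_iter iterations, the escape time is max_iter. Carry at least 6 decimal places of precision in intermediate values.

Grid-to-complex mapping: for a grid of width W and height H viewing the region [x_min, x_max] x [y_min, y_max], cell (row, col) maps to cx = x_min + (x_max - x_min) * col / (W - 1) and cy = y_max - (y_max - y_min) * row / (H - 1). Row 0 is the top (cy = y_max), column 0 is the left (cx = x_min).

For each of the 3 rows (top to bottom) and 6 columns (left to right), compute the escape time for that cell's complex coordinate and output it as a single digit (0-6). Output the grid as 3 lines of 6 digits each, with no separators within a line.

(row=0, col=0): c = -1.1700 + -0.1800i → escape time 6
(row=0, col=1): c = -1.0000 + -0.1800i → escape time 6
(row=0, col=2): c = -0.8300 + -0.1800i → escape time 6
(row=0, col=3): c = -0.6600 + -0.1800i → escape time 6
(row=0, col=4): c = -0.4900 + -0.1800i → escape time 6
(row=0, col=5): c = -0.3200 + -0.1800i → escape time 6
(row=1, col=0): c = -1.1700 + -0.8400i → escape time 3
(row=1, col=1): c = -1.0000 + -0.8400i → escape time 3
(row=1, col=2): c = -0.8300 + -0.8400i → escape time 4
(row=1, col=3): c = -0.6600 + -0.8400i → escape time 4
(row=1, col=4): c = -0.4900 + -0.8400i → escape time 5
(row=1, col=5): c = -0.3200 + -0.8400i → escape time 6
(row=2, col=0): c = -1.1700 + -1.5000i → escape time 2
(row=2, col=1): c = -1.0000 + -1.5000i → escape time 2
(row=2, col=2): c = -0.8300 + -1.5000i → escape time 2
(row=2, col=3): c = -0.6600 + -1.5000i → escape time 2
(row=2, col=4): c = -0.4900 + -1.5000i → escape time 2
(row=2, col=5): c = -0.3200 + -1.5000i → escape time 2

Answer: 666666
334456
222222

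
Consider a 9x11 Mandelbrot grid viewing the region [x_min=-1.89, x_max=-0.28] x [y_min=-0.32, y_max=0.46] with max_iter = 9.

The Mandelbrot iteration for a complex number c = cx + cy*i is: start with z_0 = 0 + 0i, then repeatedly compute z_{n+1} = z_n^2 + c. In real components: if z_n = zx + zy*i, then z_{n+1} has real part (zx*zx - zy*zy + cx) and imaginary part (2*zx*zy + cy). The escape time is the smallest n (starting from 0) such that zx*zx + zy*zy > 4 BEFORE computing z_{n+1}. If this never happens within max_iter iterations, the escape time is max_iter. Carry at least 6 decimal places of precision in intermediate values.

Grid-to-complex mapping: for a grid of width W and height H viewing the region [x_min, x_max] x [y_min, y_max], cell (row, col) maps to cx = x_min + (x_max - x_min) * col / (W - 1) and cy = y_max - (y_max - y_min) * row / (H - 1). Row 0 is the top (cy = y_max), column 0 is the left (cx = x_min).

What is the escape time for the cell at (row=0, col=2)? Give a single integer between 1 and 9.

z_0 = 0 + 0i, c = -1.4875 + 0.4600i
Iter 1: z = -1.4875 + 0.4600i, |z|^2 = 2.4243
Iter 2: z = 0.5136 + -0.9085i, |z|^2 = 1.0891
Iter 3: z = -2.0491 + -0.4731i, |z|^2 = 4.4228
Escaped at iteration 3

Answer: 3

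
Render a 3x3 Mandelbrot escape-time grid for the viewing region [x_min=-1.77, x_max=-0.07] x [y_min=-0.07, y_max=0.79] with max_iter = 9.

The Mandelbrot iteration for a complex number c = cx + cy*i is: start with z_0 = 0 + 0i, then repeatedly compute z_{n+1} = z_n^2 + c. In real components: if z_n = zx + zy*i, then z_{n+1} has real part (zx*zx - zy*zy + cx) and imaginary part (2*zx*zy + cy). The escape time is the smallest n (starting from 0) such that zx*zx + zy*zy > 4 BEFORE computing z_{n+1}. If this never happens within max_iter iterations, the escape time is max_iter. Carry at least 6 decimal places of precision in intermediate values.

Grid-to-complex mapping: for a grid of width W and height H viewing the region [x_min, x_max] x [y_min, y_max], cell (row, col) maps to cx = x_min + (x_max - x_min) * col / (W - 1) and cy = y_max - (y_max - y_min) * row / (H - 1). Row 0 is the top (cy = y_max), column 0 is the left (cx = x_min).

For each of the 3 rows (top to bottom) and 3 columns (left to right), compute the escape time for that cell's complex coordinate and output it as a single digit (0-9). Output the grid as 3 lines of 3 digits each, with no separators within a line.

Answer: 249
379
699

Derivation:
(row=0, col=0): c = -1.7700 + 0.7900i → escape time 2
(row=0, col=1): c = -0.9200 + 0.7900i → escape time 4
(row=0, col=2): c = -0.0700 + 0.7900i → escape time 9
(row=1, col=0): c = -1.7700 + 0.3600i → escape time 3
(row=1, col=1): c = -0.9200 + 0.3600i → escape time 7
(row=1, col=2): c = -0.0700 + 0.3600i → escape time 9
(row=2, col=0): c = -1.7700 + -0.0700i → escape time 6
(row=2, col=1): c = -0.9200 + -0.0700i → escape time 9
(row=2, col=2): c = -0.0700 + -0.0700i → escape time 9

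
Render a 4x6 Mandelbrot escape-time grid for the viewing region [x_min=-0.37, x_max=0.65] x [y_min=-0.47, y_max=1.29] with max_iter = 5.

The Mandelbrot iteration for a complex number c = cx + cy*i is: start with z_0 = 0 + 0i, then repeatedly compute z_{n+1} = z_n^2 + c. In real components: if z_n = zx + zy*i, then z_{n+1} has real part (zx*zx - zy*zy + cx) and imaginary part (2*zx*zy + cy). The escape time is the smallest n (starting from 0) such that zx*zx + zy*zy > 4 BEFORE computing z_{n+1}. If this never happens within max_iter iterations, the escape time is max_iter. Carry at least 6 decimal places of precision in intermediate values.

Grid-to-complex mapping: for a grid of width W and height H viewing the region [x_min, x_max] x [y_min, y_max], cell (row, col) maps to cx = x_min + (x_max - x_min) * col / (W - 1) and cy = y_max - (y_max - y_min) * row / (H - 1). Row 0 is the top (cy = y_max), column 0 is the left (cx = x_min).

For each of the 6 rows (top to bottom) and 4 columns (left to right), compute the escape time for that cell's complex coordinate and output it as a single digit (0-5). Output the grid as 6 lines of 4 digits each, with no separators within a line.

(row=0, col=0): c = -0.3700 + 1.2900i → escape time 3
(row=0, col=1): c = -0.0300 + 1.2900i → escape time 2
(row=0, col=2): c = 0.3100 + 1.2900i → escape time 2
(row=0, col=3): c = 0.6500 + 1.2900i → escape time 2
(row=1, col=0): c = -0.3700 + 0.9380i → escape time 5
(row=1, col=1): c = -0.0300 + 0.9380i → escape time 5
(row=1, col=2): c = 0.3100 + 0.9380i → escape time 4
(row=1, col=3): c = 0.6500 + 0.9380i → escape time 2
(row=2, col=0): c = -0.3700 + 0.5860i → escape time 5
(row=2, col=1): c = -0.0300 + 0.5860i → escape time 5
(row=2, col=2): c = 0.3100 + 0.5860i → escape time 5
(row=2, col=3): c = 0.6500 + 0.5860i → escape time 3
(row=3, col=0): c = -0.3700 + 0.2340i → escape time 5
(row=3, col=1): c = -0.0300 + 0.2340i → escape time 5
(row=3, col=2): c = 0.3100 + 0.2340i → escape time 5
(row=3, col=3): c = 0.6500 + 0.2340i → escape time 4
(row=4, col=0): c = -0.3700 + -0.1180i → escape time 5
(row=4, col=1): c = -0.0300 + -0.1180i → escape time 5
(row=4, col=2): c = 0.3100 + -0.1180i → escape time 5
(row=4, col=3): c = 0.6500 + -0.1180i → escape time 4
(row=5, col=0): c = -0.3700 + -0.4700i → escape time 5
(row=5, col=1): c = -0.0300 + -0.4700i → escape time 5
(row=5, col=2): c = 0.3100 + -0.4700i → escape time 5
(row=5, col=3): c = 0.6500 + -0.4700i → escape time 3

Answer: 3222
5542
5553
5554
5554
5553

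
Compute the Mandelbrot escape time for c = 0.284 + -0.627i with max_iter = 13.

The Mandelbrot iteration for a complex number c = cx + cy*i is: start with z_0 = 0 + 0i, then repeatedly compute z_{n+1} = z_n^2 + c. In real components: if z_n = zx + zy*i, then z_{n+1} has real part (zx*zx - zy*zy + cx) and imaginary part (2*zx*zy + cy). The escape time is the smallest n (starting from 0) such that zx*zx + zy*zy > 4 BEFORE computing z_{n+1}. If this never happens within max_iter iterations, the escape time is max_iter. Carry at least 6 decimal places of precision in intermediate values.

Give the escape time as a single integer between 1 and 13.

z_0 = 0 + 0i, c = 0.2840 + -0.6270i
Iter 1: z = 0.2840 + -0.6270i, |z|^2 = 0.4738
Iter 2: z = -0.0285 + -0.9831i, |z|^2 = 0.9674
Iter 3: z = -0.6817 + -0.5710i, |z|^2 = 0.7908
Iter 4: z = 0.4227 + 0.1516i, |z|^2 = 0.2017
Iter 5: z = 0.4397 + -0.4989i, |z|^2 = 0.4422
Iter 6: z = 0.2285 + -1.0657i, |z|^2 = 1.1879
Iter 7: z = -0.7995 + -1.1140i, |z|^2 = 1.8803
Iter 8: z = -0.3178 + 1.1544i, |z|^2 = 1.4336
Iter 9: z = -0.9476 + -1.3607i, |z|^2 = 2.7495
Iter 10: z = -0.6696 + 1.9518i, |z|^2 = 4.2581
Escaped at iteration 10

Answer: 10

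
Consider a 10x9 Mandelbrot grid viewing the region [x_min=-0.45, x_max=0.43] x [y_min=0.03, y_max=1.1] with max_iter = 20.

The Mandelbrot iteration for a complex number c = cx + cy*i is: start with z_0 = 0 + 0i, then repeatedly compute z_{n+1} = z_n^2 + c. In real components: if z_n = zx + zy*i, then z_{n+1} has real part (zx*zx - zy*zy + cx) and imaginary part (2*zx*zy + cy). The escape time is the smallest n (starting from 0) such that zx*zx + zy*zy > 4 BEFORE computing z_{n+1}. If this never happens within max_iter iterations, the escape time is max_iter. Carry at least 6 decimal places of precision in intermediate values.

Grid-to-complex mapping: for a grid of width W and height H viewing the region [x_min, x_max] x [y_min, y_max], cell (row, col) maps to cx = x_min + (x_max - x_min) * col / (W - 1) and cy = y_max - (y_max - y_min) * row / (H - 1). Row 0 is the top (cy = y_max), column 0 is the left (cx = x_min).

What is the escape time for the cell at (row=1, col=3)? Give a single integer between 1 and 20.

Answer: 9

Derivation:
z_0 = 0 + 0i, c = -0.1567 + 0.9663i
Iter 1: z = -0.1567 + 0.9663i, |z|^2 = 0.9582
Iter 2: z = -1.0658 + 0.6635i, |z|^2 = 1.5761
Iter 3: z = 0.5390 + -0.4480i, |z|^2 = 0.4912
Iter 4: z = -0.0669 + 0.4833i, |z|^2 = 0.2381
Iter 5: z = -0.3858 + 0.9016i, |z|^2 = 0.9617
Iter 6: z = -0.8207 + 0.2706i, |z|^2 = 0.7467
Iter 7: z = 0.4436 + 0.5222i, |z|^2 = 0.4695
Iter 8: z = -0.2325 + 1.4296i, |z|^2 = 2.0977
Iter 9: z = -2.1462 + 0.3015i, |z|^2 = 4.6972
Escaped at iteration 9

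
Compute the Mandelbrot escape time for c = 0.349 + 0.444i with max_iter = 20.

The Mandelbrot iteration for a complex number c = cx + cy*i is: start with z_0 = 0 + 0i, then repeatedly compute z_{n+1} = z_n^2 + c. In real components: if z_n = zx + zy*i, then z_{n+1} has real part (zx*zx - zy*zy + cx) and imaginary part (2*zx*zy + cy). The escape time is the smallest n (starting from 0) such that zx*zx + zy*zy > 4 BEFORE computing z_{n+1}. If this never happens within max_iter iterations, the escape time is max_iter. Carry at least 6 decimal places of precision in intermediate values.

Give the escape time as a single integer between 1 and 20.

Answer: 14

Derivation:
z_0 = 0 + 0i, c = 0.3490 + 0.4440i
Iter 1: z = 0.3490 + 0.4440i, |z|^2 = 0.3189
Iter 2: z = 0.2737 + 0.7539i, |z|^2 = 0.6433
Iter 3: z = -0.1445 + 0.8566i, |z|^2 = 0.7547
Iter 4: z = -0.3640 + 0.1964i, |z|^2 = 0.1711
Iter 5: z = 0.4429 + 0.3010i, |z|^2 = 0.2867
Iter 6: z = 0.4545 + 0.7106i, |z|^2 = 0.7116
Iter 7: z = 0.0506 + 1.0900i, |z|^2 = 1.1906
Iter 8: z = -0.8365 + 0.5544i, |z|^2 = 1.0071
Iter 9: z = 0.7414 + -0.4835i, |z|^2 = 0.7835
Iter 10: z = 0.6650 + -0.2729i, |z|^2 = 0.5167
Iter 11: z = 0.7167 + 0.0810i, |z|^2 = 0.5202
Iter 12: z = 0.8561 + 0.5602i, |z|^2 = 1.0467
Iter 13: z = 0.7681 + 1.4031i, |z|^2 = 2.5588
Iter 14: z = -1.0297 + 2.5996i, |z|^2 = 7.8181
Escaped at iteration 14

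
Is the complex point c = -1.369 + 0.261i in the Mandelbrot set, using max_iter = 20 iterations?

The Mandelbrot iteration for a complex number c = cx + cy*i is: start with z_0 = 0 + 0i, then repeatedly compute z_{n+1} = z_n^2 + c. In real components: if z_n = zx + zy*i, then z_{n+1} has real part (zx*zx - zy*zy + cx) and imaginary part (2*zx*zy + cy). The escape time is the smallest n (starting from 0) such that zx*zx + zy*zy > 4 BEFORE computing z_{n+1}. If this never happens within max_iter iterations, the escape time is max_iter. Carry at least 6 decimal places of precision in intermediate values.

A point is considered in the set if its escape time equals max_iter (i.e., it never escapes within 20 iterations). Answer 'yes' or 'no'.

z_0 = 0 + 0i, c = -1.3690 + 0.2610i
Iter 1: z = -1.3690 + 0.2610i, |z|^2 = 1.9423
Iter 2: z = 0.4370 + -0.4536i, |z|^2 = 0.3968
Iter 3: z = -1.3838 + -0.1355i, |z|^2 = 1.9332
Iter 4: z = 0.5274 + 0.6360i, |z|^2 = 0.6827
Iter 5: z = -1.4953 + 0.9319i, |z|^2 = 3.1043
Iter 6: z = -0.0016 + -2.5259i, |z|^2 = 6.3804
Escaped at iteration 6

Answer: no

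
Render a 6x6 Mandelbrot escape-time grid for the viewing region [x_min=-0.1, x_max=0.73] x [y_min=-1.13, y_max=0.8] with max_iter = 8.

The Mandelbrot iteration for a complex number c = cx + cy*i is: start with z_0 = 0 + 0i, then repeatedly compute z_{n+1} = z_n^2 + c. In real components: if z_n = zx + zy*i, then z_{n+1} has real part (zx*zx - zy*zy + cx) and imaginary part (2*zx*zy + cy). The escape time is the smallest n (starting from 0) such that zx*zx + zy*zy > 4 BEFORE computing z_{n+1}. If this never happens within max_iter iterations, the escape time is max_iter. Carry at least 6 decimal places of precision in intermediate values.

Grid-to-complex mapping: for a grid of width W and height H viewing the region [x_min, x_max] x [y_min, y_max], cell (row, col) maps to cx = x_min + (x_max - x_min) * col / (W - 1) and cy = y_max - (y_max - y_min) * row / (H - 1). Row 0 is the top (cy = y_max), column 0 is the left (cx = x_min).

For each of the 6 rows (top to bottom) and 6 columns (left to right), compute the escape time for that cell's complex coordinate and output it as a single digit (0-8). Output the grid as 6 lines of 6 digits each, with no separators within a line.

Answer: 875432
888843
888743
888843
886433
543222

Derivation:
(row=0, col=0): c = -0.1000 + 0.8000i → escape time 8
(row=0, col=1): c = 0.0660 + 0.8000i → escape time 7
(row=0, col=2): c = 0.2320 + 0.8000i → escape time 5
(row=0, col=3): c = 0.3980 + 0.8000i → escape time 4
(row=0, col=4): c = 0.5640 + 0.8000i → escape time 3
(row=0, col=5): c = 0.7300 + 0.8000i → escape time 2
(row=1, col=0): c = -0.1000 + 0.4140i → escape time 8
(row=1, col=1): c = 0.0660 + 0.4140i → escape time 8
(row=1, col=2): c = 0.2320 + 0.4140i → escape time 8
(row=1, col=3): c = 0.3980 + 0.4140i → escape time 8
(row=1, col=4): c = 0.5640 + 0.4140i → escape time 4
(row=1, col=5): c = 0.7300 + 0.4140i → escape time 3
(row=2, col=0): c = -0.1000 + 0.0280i → escape time 8
(row=2, col=1): c = 0.0660 + 0.0280i → escape time 8
(row=2, col=2): c = 0.2320 + 0.0280i → escape time 8
(row=2, col=3): c = 0.3980 + 0.0280i → escape time 7
(row=2, col=4): c = 0.5640 + 0.0280i → escape time 4
(row=2, col=5): c = 0.7300 + 0.0280i → escape time 3
(row=3, col=0): c = -0.1000 + -0.3580i → escape time 8
(row=3, col=1): c = 0.0660 + -0.3580i → escape time 8
(row=3, col=2): c = 0.2320 + -0.3580i → escape time 8
(row=3, col=3): c = 0.3980 + -0.3580i → escape time 8
(row=3, col=4): c = 0.5640 + -0.3580i → escape time 4
(row=3, col=5): c = 0.7300 + -0.3580i → escape time 3
(row=4, col=0): c = -0.1000 + -0.7440i → escape time 8
(row=4, col=1): c = 0.0660 + -0.7440i → escape time 8
(row=4, col=2): c = 0.2320 + -0.7440i → escape time 6
(row=4, col=3): c = 0.3980 + -0.7440i → escape time 4
(row=4, col=4): c = 0.5640 + -0.7440i → escape time 3
(row=4, col=5): c = 0.7300 + -0.7440i → escape time 3
(row=5, col=0): c = -0.1000 + -1.1300i → escape time 5
(row=5, col=1): c = 0.0660 + -1.1300i → escape time 4
(row=5, col=2): c = 0.2320 + -1.1300i → escape time 3
(row=5, col=3): c = 0.3980 + -1.1300i → escape time 2
(row=5, col=4): c = 0.5640 + -1.1300i → escape time 2
(row=5, col=5): c = 0.7300 + -1.1300i → escape time 2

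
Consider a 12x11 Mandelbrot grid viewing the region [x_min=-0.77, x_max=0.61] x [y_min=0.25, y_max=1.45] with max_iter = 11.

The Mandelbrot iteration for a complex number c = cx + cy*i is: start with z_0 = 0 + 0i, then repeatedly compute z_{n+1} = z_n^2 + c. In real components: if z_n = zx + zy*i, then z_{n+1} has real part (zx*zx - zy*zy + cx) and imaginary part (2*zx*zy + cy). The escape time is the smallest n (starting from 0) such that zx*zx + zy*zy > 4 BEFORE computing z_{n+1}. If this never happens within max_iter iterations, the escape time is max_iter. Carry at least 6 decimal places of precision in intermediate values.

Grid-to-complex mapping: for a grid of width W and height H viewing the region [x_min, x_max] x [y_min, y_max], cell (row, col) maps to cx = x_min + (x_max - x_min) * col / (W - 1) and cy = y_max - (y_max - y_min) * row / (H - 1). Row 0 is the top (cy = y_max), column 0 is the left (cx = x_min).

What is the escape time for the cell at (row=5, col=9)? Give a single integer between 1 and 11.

Answer: 4

Derivation:
z_0 = 0 + 0i, c = 0.3591 + 0.8500i
Iter 1: z = 0.3591 + 0.8500i, |z|^2 = 0.8514
Iter 2: z = -0.2345 + 1.4605i, |z|^2 = 2.1879
Iter 3: z = -1.7189 + 0.1652i, |z|^2 = 2.9818
Iter 4: z = 3.2863 + 0.2822i, |z|^2 = 10.8795
Escaped at iteration 4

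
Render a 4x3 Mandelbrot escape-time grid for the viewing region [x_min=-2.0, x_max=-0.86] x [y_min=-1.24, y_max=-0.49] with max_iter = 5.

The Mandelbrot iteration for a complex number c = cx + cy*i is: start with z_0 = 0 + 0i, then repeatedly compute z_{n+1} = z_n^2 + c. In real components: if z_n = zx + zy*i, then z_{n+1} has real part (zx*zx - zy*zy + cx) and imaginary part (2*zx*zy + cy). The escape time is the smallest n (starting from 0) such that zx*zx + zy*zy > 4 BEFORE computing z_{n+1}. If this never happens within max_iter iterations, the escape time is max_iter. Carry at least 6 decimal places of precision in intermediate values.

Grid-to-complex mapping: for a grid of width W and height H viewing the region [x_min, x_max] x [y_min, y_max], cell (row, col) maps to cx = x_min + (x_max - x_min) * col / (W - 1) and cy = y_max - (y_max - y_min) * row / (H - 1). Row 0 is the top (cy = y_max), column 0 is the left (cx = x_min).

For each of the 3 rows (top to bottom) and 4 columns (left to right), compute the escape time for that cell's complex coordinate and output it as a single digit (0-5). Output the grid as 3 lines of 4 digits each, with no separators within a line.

(row=0, col=0): c = -2.0000 + -0.4900i → escape time 1
(row=0, col=1): c = -1.6200 + -0.4900i → escape time 3
(row=0, col=2): c = -1.2400 + -0.4900i → escape time 5
(row=0, col=3): c = -0.8600 + -0.4900i → escape time 5
(row=1, col=0): c = -2.0000 + -0.8650i → escape time 1
(row=1, col=1): c = -1.6200 + -0.8650i → escape time 3
(row=1, col=2): c = -1.2400 + -0.8650i → escape time 3
(row=1, col=3): c = -0.8600 + -0.8650i → escape time 3
(row=2, col=0): c = -2.0000 + -1.2400i → escape time 1
(row=2, col=1): c = -1.6200 + -1.2400i → escape time 1
(row=2, col=2): c = -1.2400 + -1.2400i → escape time 2
(row=2, col=3): c = -0.8600 + -1.2400i → escape time 3

Answer: 1355
1333
1123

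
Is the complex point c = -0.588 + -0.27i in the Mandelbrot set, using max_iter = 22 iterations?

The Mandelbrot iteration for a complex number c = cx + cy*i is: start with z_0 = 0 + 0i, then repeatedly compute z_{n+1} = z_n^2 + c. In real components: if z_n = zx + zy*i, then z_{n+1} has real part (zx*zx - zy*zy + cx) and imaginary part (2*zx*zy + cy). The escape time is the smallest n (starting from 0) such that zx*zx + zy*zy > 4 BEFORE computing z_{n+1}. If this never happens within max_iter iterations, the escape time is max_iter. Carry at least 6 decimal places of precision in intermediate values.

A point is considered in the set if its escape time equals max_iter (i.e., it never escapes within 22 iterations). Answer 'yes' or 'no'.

z_0 = 0 + 0i, c = -0.5880 + -0.2700i
Iter 1: z = -0.5880 + -0.2700i, |z|^2 = 0.4186
Iter 2: z = -0.3152 + 0.0475i, |z|^2 = 0.1016
Iter 3: z = -0.4909 + -0.3000i, |z|^2 = 0.3310
Iter 4: z = -0.4370 + 0.0245i, |z|^2 = 0.1915
Iter 5: z = -0.3977 + -0.2914i, |z|^2 = 0.2431
Iter 6: z = -0.5148 + -0.0382i, |z|^2 = 0.2665
Iter 7: z = -0.3245 + -0.2307i, |z|^2 = 0.1585
Iter 8: z = -0.5359 + -0.1203i, |z|^2 = 0.3017
Iter 9: z = -0.3153 + -0.1410i, |z|^2 = 0.1193
Iter 10: z = -0.5085 + -0.1811i, |z|^2 = 0.2914
Iter 11: z = -0.3622 + -0.0858i, |z|^2 = 0.1386
Iter 12: z = -0.4642 + -0.2078i, |z|^2 = 0.2586
Iter 13: z = -0.4157 + -0.0771i, |z|^2 = 0.1788
Iter 14: z = -0.4211 + -0.2059i, |z|^2 = 0.2197
Iter 15: z = -0.4531 + -0.0966i, |z|^2 = 0.2146
Iter 16: z = -0.3921 + -0.1825i, |z|^2 = 0.1870
Iter 17: z = -0.4676 + -0.1269i, |z|^2 = 0.2347
Iter 18: z = -0.3855 + -0.1513i, |z|^2 = 0.1715
Iter 19: z = -0.4623 + -0.1533i, |z|^2 = 0.2372
Iter 20: z = -0.3978 + -0.1282i, |z|^2 = 0.1747
Iter 21: z = -0.4462 + -0.1680i, |z|^2 = 0.2273
Did not escape in 22 iterations → in set

Answer: yes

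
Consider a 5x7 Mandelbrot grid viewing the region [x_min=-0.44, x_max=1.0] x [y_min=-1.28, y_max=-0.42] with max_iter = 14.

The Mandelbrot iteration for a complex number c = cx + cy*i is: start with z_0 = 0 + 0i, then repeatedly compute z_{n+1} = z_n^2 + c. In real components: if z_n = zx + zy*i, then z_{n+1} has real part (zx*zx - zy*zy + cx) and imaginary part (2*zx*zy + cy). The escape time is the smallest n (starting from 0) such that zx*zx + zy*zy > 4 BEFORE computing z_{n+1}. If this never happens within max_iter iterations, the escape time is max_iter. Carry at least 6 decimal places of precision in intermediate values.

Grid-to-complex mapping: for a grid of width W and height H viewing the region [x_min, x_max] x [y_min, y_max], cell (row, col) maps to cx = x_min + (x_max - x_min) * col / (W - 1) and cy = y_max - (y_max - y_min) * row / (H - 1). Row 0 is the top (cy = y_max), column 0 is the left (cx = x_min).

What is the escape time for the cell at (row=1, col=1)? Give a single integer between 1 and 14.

z_0 = 0 + 0i, c = -0.0800 + -0.5633i
Iter 1: z = -0.0800 + -0.5633i, |z|^2 = 0.3237
Iter 2: z = -0.3909 + -0.4732i, |z|^2 = 0.3768
Iter 3: z = -0.1511 + -0.1933i, |z|^2 = 0.0602
Iter 4: z = -0.0946 + -0.5049i, |z|^2 = 0.2639
Iter 5: z = -0.3260 + -0.4678i, |z|^2 = 0.3252
Iter 6: z = -0.1926 + -0.2583i, |z|^2 = 0.1038
Iter 7: z = -0.1096 + -0.4638i, |z|^2 = 0.2272
Iter 8: z = -0.2831 + -0.4616i, |z|^2 = 0.2933
Iter 9: z = -0.2130 + -0.3019i, |z|^2 = 0.1365
Iter 10: z = -0.1258 + -0.4347i, |z|^2 = 0.2048
Iter 11: z = -0.2532 + -0.4539i, |z|^2 = 0.2702
Iter 12: z = -0.2220 + -0.3335i, |z|^2 = 0.1605
Iter 13: z = -0.1419 + -0.4153i, |z|^2 = 0.1926

Answer: 14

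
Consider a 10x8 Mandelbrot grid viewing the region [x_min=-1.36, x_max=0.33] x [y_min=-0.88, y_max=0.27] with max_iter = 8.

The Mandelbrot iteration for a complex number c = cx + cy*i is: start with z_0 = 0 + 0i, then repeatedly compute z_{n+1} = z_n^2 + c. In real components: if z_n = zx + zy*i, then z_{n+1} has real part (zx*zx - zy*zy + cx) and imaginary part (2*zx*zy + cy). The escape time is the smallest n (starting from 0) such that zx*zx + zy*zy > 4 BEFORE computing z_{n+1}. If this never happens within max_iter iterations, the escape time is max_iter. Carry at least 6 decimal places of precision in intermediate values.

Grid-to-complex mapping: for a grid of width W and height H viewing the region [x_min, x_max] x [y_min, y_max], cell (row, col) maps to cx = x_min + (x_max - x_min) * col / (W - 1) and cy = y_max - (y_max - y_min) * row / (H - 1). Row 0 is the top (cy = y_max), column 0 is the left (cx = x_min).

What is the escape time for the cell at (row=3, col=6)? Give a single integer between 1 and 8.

z_0 = 0 + 0i, c = -0.2333 + -0.2229i
Iter 1: z = -0.2333 + -0.2229i, |z|^2 = 0.1041
Iter 2: z = -0.2286 + -0.1189i, |z|^2 = 0.0664
Iter 3: z = -0.1952 + -0.1685i, |z|^2 = 0.0665
Iter 4: z = -0.2236 + -0.1571i, |z|^2 = 0.0747
Iter 5: z = -0.2080 + -0.1526i, |z|^2 = 0.0666
Iter 6: z = -0.2134 + -0.1594i, |z|^2 = 0.0709
Iter 7: z = -0.2132 + -0.1548i, |z|^2 = 0.0694

Answer: 8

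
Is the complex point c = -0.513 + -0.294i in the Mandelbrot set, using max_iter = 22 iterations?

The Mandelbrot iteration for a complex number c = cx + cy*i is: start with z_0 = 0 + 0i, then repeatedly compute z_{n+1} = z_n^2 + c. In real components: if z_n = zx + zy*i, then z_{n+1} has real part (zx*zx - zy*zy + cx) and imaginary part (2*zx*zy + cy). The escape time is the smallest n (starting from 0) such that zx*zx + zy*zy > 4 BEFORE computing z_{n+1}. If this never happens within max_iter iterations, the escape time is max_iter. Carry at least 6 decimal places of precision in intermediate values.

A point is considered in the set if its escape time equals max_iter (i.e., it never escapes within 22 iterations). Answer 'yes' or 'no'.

z_0 = 0 + 0i, c = -0.5130 + -0.2940i
Iter 1: z = -0.5130 + -0.2940i, |z|^2 = 0.3496
Iter 2: z = -0.3363 + 0.0076i, |z|^2 = 0.1131
Iter 3: z = -0.4000 + -0.2991i, |z|^2 = 0.2495
Iter 4: z = -0.4425 + -0.0547i, |z|^2 = 0.1988
Iter 5: z = -0.3202 + -0.2456i, |z|^2 = 0.1628
Iter 6: z = -0.4708 + -0.1367i, |z|^2 = 0.2403
Iter 7: z = -0.3100 + -0.1653i, |z|^2 = 0.1234
Iter 8: z = -0.4442 + -0.1915i, |z|^2 = 0.2340
Iter 9: z = -0.3524 + -0.1239i, |z|^2 = 0.1395
Iter 10: z = -0.4042 + -0.2067i, |z|^2 = 0.2061
Iter 11: z = -0.3924 + -0.1269i, |z|^2 = 0.1701
Iter 12: z = -0.3751 + -0.1944i, |z|^2 = 0.1785
Iter 13: z = -0.4101 + -0.1481i, |z|^2 = 0.1901
Iter 14: z = -0.3668 + -0.1725i, |z|^2 = 0.1643
Iter 15: z = -0.4082 + -0.1674i, |z|^2 = 0.1947
Iter 16: z = -0.3744 + -0.1573i, |z|^2 = 0.1649
Iter 17: z = -0.3976 + -0.1762i, |z|^2 = 0.1891
Iter 18: z = -0.3860 + -0.1539i, |z|^2 = 0.1727
Iter 19: z = -0.3877 + -0.1752i, |z|^2 = 0.1810
Iter 20: z = -0.3934 + -0.1581i, |z|^2 = 0.1798
Iter 21: z = -0.3832 + -0.1696i, |z|^2 = 0.1756
Did not escape in 22 iterations → in set

Answer: yes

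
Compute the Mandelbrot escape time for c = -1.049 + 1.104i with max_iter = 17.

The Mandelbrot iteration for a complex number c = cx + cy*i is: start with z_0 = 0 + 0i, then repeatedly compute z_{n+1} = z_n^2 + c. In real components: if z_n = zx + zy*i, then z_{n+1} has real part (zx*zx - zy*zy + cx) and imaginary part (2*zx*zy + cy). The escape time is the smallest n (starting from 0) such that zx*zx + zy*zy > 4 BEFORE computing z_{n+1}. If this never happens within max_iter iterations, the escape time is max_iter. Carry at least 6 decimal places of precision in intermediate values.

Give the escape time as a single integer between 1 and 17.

z_0 = 0 + 0i, c = -1.0490 + 1.1040i
Iter 1: z = -1.0490 + 1.1040i, |z|^2 = 2.3192
Iter 2: z = -1.1674 + -1.2122i, |z|^2 = 2.8323
Iter 3: z = -1.1556 + 3.9343i, |z|^2 = 16.8137
Escaped at iteration 3

Answer: 3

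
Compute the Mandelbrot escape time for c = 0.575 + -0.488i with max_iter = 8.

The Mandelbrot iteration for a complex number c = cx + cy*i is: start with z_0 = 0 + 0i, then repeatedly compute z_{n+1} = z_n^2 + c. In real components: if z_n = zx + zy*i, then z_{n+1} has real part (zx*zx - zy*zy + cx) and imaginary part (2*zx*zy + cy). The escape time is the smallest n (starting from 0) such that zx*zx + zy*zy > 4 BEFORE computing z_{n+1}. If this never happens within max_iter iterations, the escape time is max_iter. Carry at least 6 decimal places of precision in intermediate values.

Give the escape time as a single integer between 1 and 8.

z_0 = 0 + 0i, c = 0.5750 + -0.4880i
Iter 1: z = 0.5750 + -0.4880i, |z|^2 = 0.5688
Iter 2: z = 0.6675 + -1.0492i, |z|^2 = 1.5464
Iter 3: z = -0.0803 + -1.8886i, |z|^2 = 3.5734
Iter 4: z = -2.9855 + -0.1847i, |z|^2 = 8.9475
Escaped at iteration 4

Answer: 4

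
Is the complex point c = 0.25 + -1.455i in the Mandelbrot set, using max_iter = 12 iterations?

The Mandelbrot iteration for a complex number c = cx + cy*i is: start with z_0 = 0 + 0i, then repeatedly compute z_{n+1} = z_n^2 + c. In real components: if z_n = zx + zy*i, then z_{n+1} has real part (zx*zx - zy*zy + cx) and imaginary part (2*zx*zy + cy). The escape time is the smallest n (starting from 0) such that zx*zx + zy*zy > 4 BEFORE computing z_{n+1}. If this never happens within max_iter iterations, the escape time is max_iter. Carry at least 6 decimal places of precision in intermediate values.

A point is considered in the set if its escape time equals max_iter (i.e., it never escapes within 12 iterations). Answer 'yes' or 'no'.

Answer: no

Derivation:
z_0 = 0 + 0i, c = 0.2500 + -1.4550i
Iter 1: z = 0.2500 + -1.4550i, |z|^2 = 2.1795
Iter 2: z = -1.8045 + -2.1825i, |z|^2 = 8.0196
Escaped at iteration 2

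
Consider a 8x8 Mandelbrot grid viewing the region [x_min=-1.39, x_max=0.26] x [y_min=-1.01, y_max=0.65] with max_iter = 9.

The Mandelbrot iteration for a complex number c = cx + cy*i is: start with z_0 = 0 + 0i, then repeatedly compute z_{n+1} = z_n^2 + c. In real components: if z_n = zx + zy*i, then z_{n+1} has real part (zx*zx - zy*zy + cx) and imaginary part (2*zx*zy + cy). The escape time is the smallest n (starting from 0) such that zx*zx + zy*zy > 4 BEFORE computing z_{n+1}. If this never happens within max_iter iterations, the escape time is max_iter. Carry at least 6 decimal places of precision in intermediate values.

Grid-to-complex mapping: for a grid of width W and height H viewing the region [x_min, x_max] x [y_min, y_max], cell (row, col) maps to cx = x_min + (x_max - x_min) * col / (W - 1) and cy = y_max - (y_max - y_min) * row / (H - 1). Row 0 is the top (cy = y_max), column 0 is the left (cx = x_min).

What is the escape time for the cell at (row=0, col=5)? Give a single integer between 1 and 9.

z_0 = 0 + 0i, c = -0.2114 + 0.6500i
Iter 1: z = -0.2114 + 0.6500i, |z|^2 = 0.4672
Iter 2: z = -0.5892 + 0.3751i, |z|^2 = 0.4879
Iter 3: z = -0.0050 + 0.2079i, |z|^2 = 0.0433
Iter 4: z = -0.2546 + 0.6479i, |z|^2 = 0.4847
Iter 5: z = -0.5664 + 0.3200i, |z|^2 = 0.4232
Iter 6: z = 0.0070 + 0.2875i, |z|^2 = 0.0827
Iter 7: z = -0.2940 + 0.6540i, |z|^2 = 0.5142
Iter 8: z = -0.5527 + 0.2654i, |z|^2 = 0.3759

Answer: 9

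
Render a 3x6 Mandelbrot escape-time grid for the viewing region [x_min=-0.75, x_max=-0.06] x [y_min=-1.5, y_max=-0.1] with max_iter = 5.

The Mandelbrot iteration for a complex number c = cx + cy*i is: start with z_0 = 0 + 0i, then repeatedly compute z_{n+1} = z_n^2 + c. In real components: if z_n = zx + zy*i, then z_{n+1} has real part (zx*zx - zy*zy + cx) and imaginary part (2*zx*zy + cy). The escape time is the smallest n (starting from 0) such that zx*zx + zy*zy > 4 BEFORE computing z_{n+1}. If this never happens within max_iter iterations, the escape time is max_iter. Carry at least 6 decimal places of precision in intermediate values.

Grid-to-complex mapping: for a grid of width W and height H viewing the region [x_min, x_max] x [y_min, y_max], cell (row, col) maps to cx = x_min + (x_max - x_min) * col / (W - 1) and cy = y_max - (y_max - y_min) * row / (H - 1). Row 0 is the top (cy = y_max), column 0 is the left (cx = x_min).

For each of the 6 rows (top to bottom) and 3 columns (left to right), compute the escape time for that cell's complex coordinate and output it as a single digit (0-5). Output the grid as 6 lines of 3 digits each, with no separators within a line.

(row=0, col=0): c = -0.7500 + -0.1000i → escape time 5
(row=0, col=1): c = -0.4050 + -0.1000i → escape time 5
(row=0, col=2): c = -0.0600 + -0.1000i → escape time 5
(row=1, col=0): c = -0.7500 + -0.3800i → escape time 5
(row=1, col=1): c = -0.4050 + -0.3800i → escape time 5
(row=1, col=2): c = -0.0600 + -0.3800i → escape time 5
(row=2, col=0): c = -0.7500 + -0.6600i → escape time 5
(row=2, col=1): c = -0.4050 + -0.6600i → escape time 5
(row=2, col=2): c = -0.0600 + -0.6600i → escape time 5
(row=3, col=0): c = -0.7500 + -0.9400i → escape time 4
(row=3, col=1): c = -0.4050 + -0.9400i → escape time 5
(row=3, col=2): c = -0.0600 + -0.9400i → escape time 5
(row=4, col=0): c = -0.7500 + -1.2200i → escape time 3
(row=4, col=1): c = -0.4050 + -1.2200i → escape time 3
(row=4, col=2): c = -0.0600 + -1.2200i → escape time 3
(row=5, col=0): c = -0.7500 + -1.5000i → escape time 2
(row=5, col=1): c = -0.4050 + -1.5000i → escape time 2
(row=5, col=2): c = -0.0600 + -1.5000i → escape time 2

Answer: 555
555
555
455
333
222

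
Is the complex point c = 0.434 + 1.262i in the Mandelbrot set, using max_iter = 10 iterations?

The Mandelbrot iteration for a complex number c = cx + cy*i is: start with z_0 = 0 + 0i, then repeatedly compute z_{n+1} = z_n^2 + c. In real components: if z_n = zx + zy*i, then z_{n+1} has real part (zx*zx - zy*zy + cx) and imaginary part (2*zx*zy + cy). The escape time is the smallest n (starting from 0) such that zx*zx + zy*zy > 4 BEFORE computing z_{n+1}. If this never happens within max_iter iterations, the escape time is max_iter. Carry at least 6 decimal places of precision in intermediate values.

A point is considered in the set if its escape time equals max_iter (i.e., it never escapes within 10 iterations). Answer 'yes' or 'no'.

z_0 = 0 + 0i, c = 0.4340 + 1.2620i
Iter 1: z = 0.4340 + 1.2620i, |z|^2 = 1.7810
Iter 2: z = -0.9703 + 2.3574i, |z|^2 = 6.4989
Escaped at iteration 2

Answer: no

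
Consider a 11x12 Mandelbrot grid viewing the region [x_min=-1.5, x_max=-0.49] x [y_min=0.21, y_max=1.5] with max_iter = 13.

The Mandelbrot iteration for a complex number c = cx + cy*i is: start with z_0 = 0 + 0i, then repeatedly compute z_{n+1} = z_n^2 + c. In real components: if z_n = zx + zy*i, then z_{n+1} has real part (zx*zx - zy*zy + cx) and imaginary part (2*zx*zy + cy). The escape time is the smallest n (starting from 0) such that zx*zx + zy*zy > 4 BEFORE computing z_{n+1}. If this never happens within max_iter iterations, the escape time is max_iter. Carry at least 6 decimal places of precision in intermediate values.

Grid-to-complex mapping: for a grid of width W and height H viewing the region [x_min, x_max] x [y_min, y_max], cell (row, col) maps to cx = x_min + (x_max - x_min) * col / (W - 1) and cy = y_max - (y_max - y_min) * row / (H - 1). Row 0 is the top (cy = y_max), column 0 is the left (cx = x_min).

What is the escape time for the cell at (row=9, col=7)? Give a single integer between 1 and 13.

Answer: 7

Derivation:
z_0 = 0 + 0i, c = -0.7930 + 0.4445i
Iter 1: z = -0.7930 + 0.4445i, |z|^2 = 0.8265
Iter 2: z = -0.3618 + -0.2605i, |z|^2 = 0.1987
Iter 3: z = -0.7300 + 0.6330i, |z|^2 = 0.9336
Iter 4: z = -0.6609 + -0.4797i, |z|^2 = 0.6668
Iter 5: z = -0.5863 + 1.0785i, |z|^2 = 1.5070
Iter 6: z = -1.6124 + -0.8202i, |z|^2 = 3.2726
Iter 7: z = 1.1340 + 3.0896i, |z|^2 = 10.8315
Escaped at iteration 7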